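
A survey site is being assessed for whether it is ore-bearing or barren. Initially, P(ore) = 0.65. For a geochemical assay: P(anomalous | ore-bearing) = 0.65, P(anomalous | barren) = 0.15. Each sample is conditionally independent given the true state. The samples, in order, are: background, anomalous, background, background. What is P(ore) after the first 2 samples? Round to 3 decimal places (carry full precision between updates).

0.768

Each posterior becomes the prior for the next update.
After 'background': P(ore) = 0.35·0.6500 / (0.35·0.6500 + 0.85·0.3500) ≈ 0.4333
After 'anomalous': P(ore) = 0.65·0.4333 / (0.65·0.4333 + 0.15·0.5667) ≈ 0.7682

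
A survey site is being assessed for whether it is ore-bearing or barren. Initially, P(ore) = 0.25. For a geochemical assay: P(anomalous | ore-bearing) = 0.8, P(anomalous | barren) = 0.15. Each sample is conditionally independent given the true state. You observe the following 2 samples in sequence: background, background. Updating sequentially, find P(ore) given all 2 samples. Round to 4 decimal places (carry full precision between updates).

0.0181

After 'background': P(ore) = 0.2·0.2500 / (0.2·0.2500 + 0.85·0.7500) ≈ 0.0727
After 'background': P(ore) = 0.2·0.0727 / (0.2·0.0727 + 0.85·0.9273) ≈ 0.0181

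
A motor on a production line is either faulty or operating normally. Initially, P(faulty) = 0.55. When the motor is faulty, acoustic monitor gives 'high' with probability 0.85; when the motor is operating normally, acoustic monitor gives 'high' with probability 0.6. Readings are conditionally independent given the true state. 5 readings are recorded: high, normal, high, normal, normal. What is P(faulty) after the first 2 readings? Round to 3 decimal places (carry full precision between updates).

0.394

After 'high': P(faulty) = 0.85·0.5500 / (0.85·0.5500 + 0.6·0.4500) ≈ 0.6339
After 'normal': P(faulty) = 0.15·0.6339 / (0.15·0.6339 + 0.4·0.3661) ≈ 0.3937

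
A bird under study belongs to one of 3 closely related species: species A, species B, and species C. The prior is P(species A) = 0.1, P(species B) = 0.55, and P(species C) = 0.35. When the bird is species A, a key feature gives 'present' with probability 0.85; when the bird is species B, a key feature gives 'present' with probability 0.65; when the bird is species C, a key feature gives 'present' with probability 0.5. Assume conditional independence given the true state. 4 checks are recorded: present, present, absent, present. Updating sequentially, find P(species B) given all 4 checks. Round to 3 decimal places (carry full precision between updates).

Apply Bayes' rule sequentially, carrying P(species B) forward.
After 'present': normaliser = 0.85·0.1000 + 0.65·0.5500 + 0.5·0.3500; P(species A) ≈ 0.1377, P(species B) ≈ 0.5789, P(species C) ≈ 0.2834
After 'present': normaliser = 0.85·0.1377 + 0.65·0.5789 + 0.5·0.2834; P(species A) ≈ 0.1843, P(species B) ≈ 0.5926, P(species C) ≈ 0.2231
After 'absent': normaliser = 0.15·0.1843 + 0.35·0.5926 + 0.5·0.2231; P(species A) ≈ 0.0797, P(species B) ≈ 0.5984, P(species C) ≈ 0.3219
After 'present': normaliser = 0.85·0.0797 + 0.65·0.5984 + 0.5·0.3219; P(species A) ≈ 0.1097, P(species B) ≈ 0.6297, P(species C) ≈ 0.2606

0.630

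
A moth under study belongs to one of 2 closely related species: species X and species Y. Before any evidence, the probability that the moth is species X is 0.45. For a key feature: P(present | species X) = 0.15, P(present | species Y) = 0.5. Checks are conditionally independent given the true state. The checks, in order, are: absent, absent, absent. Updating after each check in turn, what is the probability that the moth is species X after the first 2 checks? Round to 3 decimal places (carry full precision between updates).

0.703

After 'absent': P(species X) = 0.85·0.4500 / (0.85·0.4500 + 0.5·0.5500) ≈ 0.5817
After 'absent': P(species X) = 0.85·0.5817 / (0.85·0.5817 + 0.5·0.4183) ≈ 0.7028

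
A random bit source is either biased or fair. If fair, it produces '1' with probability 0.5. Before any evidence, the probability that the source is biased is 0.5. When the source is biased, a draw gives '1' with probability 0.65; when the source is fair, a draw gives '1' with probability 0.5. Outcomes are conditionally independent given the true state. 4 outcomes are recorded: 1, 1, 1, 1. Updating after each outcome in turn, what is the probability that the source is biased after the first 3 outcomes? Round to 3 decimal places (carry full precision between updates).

0.687

After '1': P(biased) = 0.65·0.5000 / (0.65·0.5000 + 0.5·0.5000) ≈ 0.5652
After '1': P(biased) = 0.65·0.5652 / (0.65·0.5652 + 0.5·0.4348) ≈ 0.6283
After '1': P(biased) = 0.65·0.6283 / (0.65·0.6283 + 0.5·0.3717) ≈ 0.6872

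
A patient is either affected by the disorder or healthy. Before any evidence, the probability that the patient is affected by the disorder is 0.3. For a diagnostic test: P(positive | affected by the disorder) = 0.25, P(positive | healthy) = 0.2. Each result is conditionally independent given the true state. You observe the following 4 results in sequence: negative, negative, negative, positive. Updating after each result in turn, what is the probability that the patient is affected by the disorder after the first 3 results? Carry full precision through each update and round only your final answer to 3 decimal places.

Apply Bayes' rule sequentially, carrying P(affected) forward.
After 'negative': P(affected) = 0.75·0.3000 / (0.75·0.3000 + 0.8·0.7000) ≈ 0.2866
After 'negative': P(affected) = 0.75·0.2866 / (0.75·0.2866 + 0.8·0.7134) ≈ 0.2736
After 'negative': P(affected) = 0.75·0.2736 / (0.75·0.2736 + 0.8·0.7264) ≈ 0.2610

0.261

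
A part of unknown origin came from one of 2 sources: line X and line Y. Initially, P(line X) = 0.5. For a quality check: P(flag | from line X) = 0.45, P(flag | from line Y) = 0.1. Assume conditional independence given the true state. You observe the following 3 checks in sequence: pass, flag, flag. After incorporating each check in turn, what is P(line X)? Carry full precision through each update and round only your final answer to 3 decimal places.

Apply Bayes' rule sequentially, carrying P(line X) forward.
After 'pass': P(line X) = 0.55·0.5000 / (0.55·0.5000 + 0.9·0.5000) ≈ 0.3793
After 'flag': P(line X) = 0.45·0.3793 / (0.45·0.3793 + 0.1·0.6207) ≈ 0.7333
After 'flag': P(line X) = 0.45·0.7333 / (0.45·0.7333 + 0.1·0.2667) ≈ 0.9252

0.925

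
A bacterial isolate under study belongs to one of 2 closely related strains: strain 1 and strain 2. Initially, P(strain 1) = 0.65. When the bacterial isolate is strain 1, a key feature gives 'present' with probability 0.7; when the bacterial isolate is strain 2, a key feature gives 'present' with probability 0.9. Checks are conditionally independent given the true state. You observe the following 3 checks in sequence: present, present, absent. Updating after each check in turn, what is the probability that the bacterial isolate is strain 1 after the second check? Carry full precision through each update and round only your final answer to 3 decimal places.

After 'present': P(strain 1) = 0.7·0.6500 / (0.7·0.6500 + 0.9·0.3500) ≈ 0.5909
After 'present': P(strain 1) = 0.7·0.5909 / (0.7·0.5909 + 0.9·0.4091) ≈ 0.5291

0.529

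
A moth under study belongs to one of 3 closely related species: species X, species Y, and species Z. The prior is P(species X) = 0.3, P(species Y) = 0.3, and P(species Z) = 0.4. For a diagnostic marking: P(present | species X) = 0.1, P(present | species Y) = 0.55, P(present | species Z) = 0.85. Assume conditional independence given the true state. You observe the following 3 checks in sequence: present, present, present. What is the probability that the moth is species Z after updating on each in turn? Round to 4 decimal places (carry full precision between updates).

After 'present': normaliser = 0.1·0.3000 + 0.55·0.3000 + 0.85·0.4000; P(species X) ≈ 0.0561, P(species Y) ≈ 0.3084, P(species Z) ≈ 0.6355
After 'present': normaliser = 0.1·0.0561 + 0.55·0.3084 + 0.85·0.6355; P(species X) ≈ 0.0078, P(species Y) ≈ 0.2371, P(species Z) ≈ 0.7551
After 'present': normaliser = 0.1·0.0078 + 0.55·0.2371 + 0.85·0.7551; P(species X) ≈ 0.0010, P(species Y) ≈ 0.1687, P(species Z) ≈ 0.8303

0.8303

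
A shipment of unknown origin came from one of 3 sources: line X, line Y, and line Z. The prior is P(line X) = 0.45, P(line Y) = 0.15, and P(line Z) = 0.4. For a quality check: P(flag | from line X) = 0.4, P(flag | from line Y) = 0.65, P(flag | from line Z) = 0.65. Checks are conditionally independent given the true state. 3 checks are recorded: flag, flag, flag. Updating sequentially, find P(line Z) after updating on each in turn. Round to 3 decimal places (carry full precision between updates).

0.611

After 'flag': normaliser = 0.4·0.4500 + 0.65·0.1500 + 0.65·0.4000; P(line X) ≈ 0.3349, P(line Y) ≈ 0.1814, P(line Z) ≈ 0.4837
After 'flag': normaliser = 0.4·0.3349 + 0.65·0.1814 + 0.65·0.4837; P(line X) ≈ 0.2366, P(line Y) ≈ 0.2082, P(line Z) ≈ 0.5552
After 'flag': normaliser = 0.4·0.2366 + 0.65·0.2082 + 0.65·0.5552; P(line X) ≈ 0.1601, P(line Y) ≈ 0.2291, P(line Z) ≈ 0.6108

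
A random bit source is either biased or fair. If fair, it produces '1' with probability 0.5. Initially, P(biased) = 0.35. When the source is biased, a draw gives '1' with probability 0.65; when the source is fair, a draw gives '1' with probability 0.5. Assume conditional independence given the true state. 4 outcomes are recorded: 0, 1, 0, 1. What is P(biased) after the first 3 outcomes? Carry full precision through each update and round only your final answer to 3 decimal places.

0.255

After '0': P(biased) = 0.35·0.3500 / (0.35·0.3500 + 0.5·0.6500) ≈ 0.2737
After '1': P(biased) = 0.65·0.2737 / (0.65·0.2737 + 0.5·0.7263) ≈ 0.3289
After '0': P(biased) = 0.35·0.3289 / (0.35·0.3289 + 0.5·0.6711) ≈ 0.2554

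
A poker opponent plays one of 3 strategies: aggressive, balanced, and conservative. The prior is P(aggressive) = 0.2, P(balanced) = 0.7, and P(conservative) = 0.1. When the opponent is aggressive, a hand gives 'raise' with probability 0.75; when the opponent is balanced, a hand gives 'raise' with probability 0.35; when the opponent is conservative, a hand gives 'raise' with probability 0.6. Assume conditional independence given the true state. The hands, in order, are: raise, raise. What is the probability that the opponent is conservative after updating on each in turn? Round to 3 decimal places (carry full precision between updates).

Each posterior becomes the prior for the next update.
After 'raise': normaliser = 0.75·0.2000 + 0.35·0.7000 + 0.6·0.1000; P(aggressive) ≈ 0.3297, P(balanced) ≈ 0.5385, P(conservative) ≈ 0.1319
After 'raise': normaliser = 0.75·0.3297 + 0.35·0.5385 + 0.6·0.1319; P(aggressive) ≈ 0.4803, P(balanced) ≈ 0.3661, P(conservative) ≈ 0.1537

0.154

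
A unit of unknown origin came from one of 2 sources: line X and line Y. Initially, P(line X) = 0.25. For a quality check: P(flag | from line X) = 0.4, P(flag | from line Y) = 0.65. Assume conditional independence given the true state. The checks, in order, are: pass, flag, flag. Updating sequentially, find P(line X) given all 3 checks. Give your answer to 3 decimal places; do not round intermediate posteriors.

0.178

After 'pass': P(line X) = 0.6·0.2500 / (0.6·0.2500 + 0.35·0.7500) ≈ 0.3636
After 'flag': P(line X) = 0.4·0.3636 / (0.4·0.3636 + 0.65·0.6364) ≈ 0.2602
After 'flag': P(line X) = 0.4·0.2602 / (0.4·0.2602 + 0.65·0.7398) ≈ 0.1779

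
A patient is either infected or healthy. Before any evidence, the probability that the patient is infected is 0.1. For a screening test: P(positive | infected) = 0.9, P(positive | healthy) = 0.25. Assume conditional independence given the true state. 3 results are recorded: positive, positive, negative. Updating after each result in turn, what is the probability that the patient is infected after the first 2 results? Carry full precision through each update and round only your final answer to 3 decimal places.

After 'positive': P(infected) = 0.9·0.1000 / (0.9·0.1000 + 0.25·0.9000) ≈ 0.2857
After 'positive': P(infected) = 0.9·0.2857 / (0.9·0.2857 + 0.25·0.7143) ≈ 0.5902

0.590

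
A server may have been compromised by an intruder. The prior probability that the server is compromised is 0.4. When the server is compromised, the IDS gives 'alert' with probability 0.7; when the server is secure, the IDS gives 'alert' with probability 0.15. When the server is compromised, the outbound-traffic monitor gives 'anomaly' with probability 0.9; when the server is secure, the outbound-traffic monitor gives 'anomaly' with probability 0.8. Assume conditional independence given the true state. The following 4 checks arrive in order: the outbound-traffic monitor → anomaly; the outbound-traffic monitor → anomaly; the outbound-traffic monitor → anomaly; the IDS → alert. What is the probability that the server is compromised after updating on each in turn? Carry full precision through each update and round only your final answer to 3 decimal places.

0.816

Apply Bayes' rule sequentially, carrying P(compromised) forward.
After the outbound-traffic monitor='anomaly': P(compromised) = 0.9·0.4000 / (0.9·0.4000 + 0.8·0.6000) ≈ 0.4286
After the outbound-traffic monitor='anomaly': P(compromised) = 0.9·0.4286 / (0.9·0.4286 + 0.8·0.5714) ≈ 0.4576
After the outbound-traffic monitor='anomaly': P(compromised) = 0.9·0.4576 / (0.9·0.4576 + 0.8·0.5424) ≈ 0.4870
After the IDS='alert': P(compromised) = 0.7·0.4870 / (0.7·0.4870 + 0.15·0.5130) ≈ 0.8158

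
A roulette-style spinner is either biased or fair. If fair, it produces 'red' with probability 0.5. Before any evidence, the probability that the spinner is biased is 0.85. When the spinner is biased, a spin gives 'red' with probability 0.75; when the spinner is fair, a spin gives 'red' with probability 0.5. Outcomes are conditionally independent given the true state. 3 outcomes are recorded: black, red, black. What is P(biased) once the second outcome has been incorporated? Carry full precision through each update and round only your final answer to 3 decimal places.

After 'black': P(biased) = 0.25·0.8500 / (0.25·0.8500 + 0.5·0.1500) ≈ 0.7391
After 'red': P(biased) = 0.75·0.7391 / (0.75·0.7391 + 0.5·0.2609) ≈ 0.8095

0.810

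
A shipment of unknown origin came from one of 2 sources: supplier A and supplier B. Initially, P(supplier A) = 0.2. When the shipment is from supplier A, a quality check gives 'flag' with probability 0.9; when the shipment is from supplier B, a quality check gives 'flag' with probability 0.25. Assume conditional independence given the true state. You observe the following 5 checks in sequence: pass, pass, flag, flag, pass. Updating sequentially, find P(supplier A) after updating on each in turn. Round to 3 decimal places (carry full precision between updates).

0.008

After 'pass': P(supplier A) = 0.1·0.2000 / (0.1·0.2000 + 0.75·0.8000) ≈ 0.0323
After 'pass': P(supplier A) = 0.1·0.0323 / (0.1·0.0323 + 0.75·0.9677) ≈ 0.0044
After 'flag': P(supplier A) = 0.9·0.0044 / (0.9·0.0044 + 0.25·0.9956) ≈ 0.0157
After 'flag': P(supplier A) = 0.9·0.0157 / (0.9·0.0157 + 0.25·0.9843) ≈ 0.0545
After 'pass': P(supplier A) = 0.1·0.0545 / (0.1·0.0545 + 0.75·0.9455) ≈ 0.0076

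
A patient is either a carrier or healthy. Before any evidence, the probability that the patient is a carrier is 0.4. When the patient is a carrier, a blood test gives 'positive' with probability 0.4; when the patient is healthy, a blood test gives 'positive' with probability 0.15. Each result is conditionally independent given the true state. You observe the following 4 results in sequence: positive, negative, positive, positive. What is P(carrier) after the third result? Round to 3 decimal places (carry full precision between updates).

0.770

After 'positive': P(carrier) = 0.4·0.4000 / (0.4·0.4000 + 0.15·0.6000) ≈ 0.6400
After 'negative': P(carrier) = 0.6·0.6400 / (0.6·0.6400 + 0.85·0.3600) ≈ 0.5565
After 'positive': P(carrier) = 0.4·0.5565 / (0.4·0.5565 + 0.15·0.4435) ≈ 0.7699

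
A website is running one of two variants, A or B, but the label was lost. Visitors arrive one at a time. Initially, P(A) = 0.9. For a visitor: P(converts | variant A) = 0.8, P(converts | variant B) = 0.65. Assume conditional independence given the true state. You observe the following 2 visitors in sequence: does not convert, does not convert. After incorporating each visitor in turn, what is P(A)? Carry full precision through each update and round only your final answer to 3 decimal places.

After 'does not convert': P(A) = 0.2·0.9000 / (0.2·0.9000 + 0.35·0.1000) ≈ 0.8372
After 'does not convert': P(A) = 0.2·0.8372 / (0.2·0.8372 + 0.35·0.1628) ≈ 0.7461

0.746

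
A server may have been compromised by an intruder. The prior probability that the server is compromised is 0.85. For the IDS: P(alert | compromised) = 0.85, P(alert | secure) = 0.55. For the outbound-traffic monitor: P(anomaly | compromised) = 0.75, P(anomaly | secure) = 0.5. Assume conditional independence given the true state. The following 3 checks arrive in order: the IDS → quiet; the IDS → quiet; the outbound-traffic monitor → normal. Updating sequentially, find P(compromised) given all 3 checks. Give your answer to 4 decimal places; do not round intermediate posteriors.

After the IDS='quiet': P(compromised) = 0.15·0.8500 / (0.15·0.8500 + 0.45·0.1500) ≈ 0.6538
After the IDS='quiet': P(compromised) = 0.15·0.6538 / (0.15·0.6538 + 0.45·0.3462) ≈ 0.3864
After the outbound-traffic monitor='normal': P(compromised) = 0.25·0.3864 / (0.25·0.3864 + 0.5·0.6136) ≈ 0.2394

0.2394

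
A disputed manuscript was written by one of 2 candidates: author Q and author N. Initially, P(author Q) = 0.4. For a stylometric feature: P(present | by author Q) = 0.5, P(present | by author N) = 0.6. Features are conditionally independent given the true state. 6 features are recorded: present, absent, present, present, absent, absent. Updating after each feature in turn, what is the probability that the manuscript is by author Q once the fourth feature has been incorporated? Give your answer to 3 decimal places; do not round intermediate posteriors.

0.325

After 'present': P(author Q) = 0.5·0.4000 / (0.5·0.4000 + 0.6·0.6000) ≈ 0.3571
After 'absent': P(author Q) = 0.5·0.3571 / (0.5·0.3571 + 0.4·0.6429) ≈ 0.4098
After 'present': P(author Q) = 0.5·0.4098 / (0.5·0.4098 + 0.6·0.5902) ≈ 0.3666
After 'present': P(author Q) = 0.5·0.3666 / (0.5·0.3666 + 0.6·0.6334) ≈ 0.3254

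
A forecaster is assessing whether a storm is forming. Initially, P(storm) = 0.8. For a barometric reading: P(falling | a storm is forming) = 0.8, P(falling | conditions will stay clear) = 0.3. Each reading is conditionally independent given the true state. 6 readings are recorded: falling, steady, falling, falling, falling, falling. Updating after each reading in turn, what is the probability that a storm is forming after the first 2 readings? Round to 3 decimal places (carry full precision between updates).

After 'falling': P(storm) = 0.8·0.8000 / (0.8·0.8000 + 0.3·0.2000) ≈ 0.9143
After 'steady': P(storm) = 0.2·0.9143 / (0.2·0.9143 + 0.7·0.0857) ≈ 0.7529

0.753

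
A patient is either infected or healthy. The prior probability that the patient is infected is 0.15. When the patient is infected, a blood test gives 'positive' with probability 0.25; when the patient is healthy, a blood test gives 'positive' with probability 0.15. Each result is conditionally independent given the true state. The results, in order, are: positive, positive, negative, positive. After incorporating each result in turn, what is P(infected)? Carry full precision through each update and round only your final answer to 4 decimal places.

0.4189

After 'positive': P(infected) = 0.25·0.1500 / (0.25·0.1500 + 0.15·0.8500) ≈ 0.2273
After 'positive': P(infected) = 0.25·0.2273 / (0.25·0.2273 + 0.15·0.7727) ≈ 0.3289
After 'negative': P(infected) = 0.75·0.3289 / (0.75·0.3289 + 0.85·0.6711) ≈ 0.3019
After 'positive': P(infected) = 0.25·0.3019 / (0.25·0.3019 + 0.15·0.6981) ≈ 0.4189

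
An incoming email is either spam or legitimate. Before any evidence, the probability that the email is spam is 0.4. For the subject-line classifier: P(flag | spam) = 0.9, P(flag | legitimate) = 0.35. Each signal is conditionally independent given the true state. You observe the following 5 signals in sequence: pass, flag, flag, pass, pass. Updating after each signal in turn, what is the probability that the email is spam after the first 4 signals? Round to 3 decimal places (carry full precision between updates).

0.094

After 'pass': P(spam) = 0.1·0.4000 / (0.1·0.4000 + 0.65·0.6000) ≈ 0.0930
After 'flag': P(spam) = 0.9·0.0930 / (0.9·0.0930 + 0.35·0.9070) ≈ 0.2087
After 'flag': P(spam) = 0.9·0.2087 / (0.9·0.2087 + 0.35·0.7913) ≈ 0.4041
After 'pass': P(spam) = 0.1·0.4041 / (0.1·0.4041 + 0.65·0.5959) ≈ 0.0945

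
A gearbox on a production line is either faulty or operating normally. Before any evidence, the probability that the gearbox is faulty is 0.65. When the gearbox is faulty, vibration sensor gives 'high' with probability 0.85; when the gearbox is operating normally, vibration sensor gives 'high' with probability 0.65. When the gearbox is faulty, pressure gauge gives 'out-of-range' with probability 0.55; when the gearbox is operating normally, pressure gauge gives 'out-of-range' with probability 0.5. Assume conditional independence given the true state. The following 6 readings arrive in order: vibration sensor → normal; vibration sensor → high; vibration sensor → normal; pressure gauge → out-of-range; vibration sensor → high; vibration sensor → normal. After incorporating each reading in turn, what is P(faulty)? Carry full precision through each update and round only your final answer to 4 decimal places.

After vibration sensor='normal': P(faulty) = 0.15·0.6500 / (0.15·0.6500 + 0.35·0.3500) ≈ 0.4432
After vibration sensor='high': P(faulty) = 0.85·0.4432 / (0.85·0.4432 + 0.65·0.5568) ≈ 0.5100
After vibration sensor='normal': P(faulty) = 0.15·0.5100 / (0.15·0.5100 + 0.35·0.4900) ≈ 0.3085
After pressure gauge='out-of-range': P(faulty) = 0.55·0.3085 / (0.55·0.3085 + 0.5·0.6915) ≈ 0.3292
After vibration sensor='high': P(faulty) = 0.85·0.3292 / (0.85·0.3292 + 0.65·0.6708) ≈ 0.3909
After vibration sensor='normal': P(faulty) = 0.15·0.3909 / (0.15·0.3909 + 0.35·0.6091) ≈ 0.2157

0.2157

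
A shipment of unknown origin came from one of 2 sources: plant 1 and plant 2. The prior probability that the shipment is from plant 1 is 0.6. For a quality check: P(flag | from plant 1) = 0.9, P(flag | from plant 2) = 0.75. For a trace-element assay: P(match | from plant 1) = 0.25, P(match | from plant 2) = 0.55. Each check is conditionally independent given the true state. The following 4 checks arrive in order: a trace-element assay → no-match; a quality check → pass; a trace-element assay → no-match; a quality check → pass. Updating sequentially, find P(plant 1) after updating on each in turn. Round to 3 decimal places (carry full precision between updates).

After a trace-element assay='no-match': P(plant 1) = 0.75·0.6000 / (0.75·0.6000 + 0.45·0.4000) ≈ 0.7143
After a quality check='pass': P(plant 1) = 0.1·0.7143 / (0.1·0.7143 + 0.25·0.2857) ≈ 0.5000
After a trace-element assay='no-match': P(plant 1) = 0.75·0.5000 / (0.75·0.5000 + 0.45·0.5000) ≈ 0.6250
After a quality check='pass': P(plant 1) = 0.1·0.6250 / (0.1·0.6250 + 0.25·0.3750) ≈ 0.4000

0.400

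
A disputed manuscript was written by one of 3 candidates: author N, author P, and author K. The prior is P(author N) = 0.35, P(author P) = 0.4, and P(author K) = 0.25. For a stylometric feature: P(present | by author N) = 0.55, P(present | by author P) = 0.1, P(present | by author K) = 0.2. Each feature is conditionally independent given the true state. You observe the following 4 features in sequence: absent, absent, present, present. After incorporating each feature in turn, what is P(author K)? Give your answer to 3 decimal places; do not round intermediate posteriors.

Each posterior becomes the prior for the next update.
After 'absent': normaliser = 0.45·0.3500 + 0.9·0.4000 + 0.8·0.2500; P(author N) ≈ 0.2195, P(author P) ≈ 0.5017, P(author K) ≈ 0.2787
After 'absent': normaliser = 0.45·0.2195 + 0.9·0.5017 + 0.8·0.2787; P(author N) ≈ 0.1277, P(author P) ≈ 0.5839, P(author K) ≈ 0.2884
After 'present': normaliser = 0.55·0.1277 + 0.1·0.5839 + 0.2·0.2884; P(author N) ≈ 0.3771, P(author P) ≈ 0.3134, P(author K) ≈ 0.3095
After 'present': normaliser = 0.55·0.3771 + 0.1·0.3134 + 0.2·0.3095; P(author N) ≈ 0.6898, P(author P) ≈ 0.1042, P(author K) ≈ 0.2059

0.206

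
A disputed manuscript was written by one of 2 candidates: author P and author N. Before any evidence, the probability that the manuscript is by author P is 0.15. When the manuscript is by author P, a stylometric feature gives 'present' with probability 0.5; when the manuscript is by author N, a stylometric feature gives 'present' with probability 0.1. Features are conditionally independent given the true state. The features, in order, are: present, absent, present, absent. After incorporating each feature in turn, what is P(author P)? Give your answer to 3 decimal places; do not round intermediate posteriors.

0.577

Each posterior becomes the prior for the next update.
After 'present': P(author P) = 0.5·0.1500 / (0.5·0.1500 + 0.1·0.8500) ≈ 0.4688
After 'absent': P(author P) = 0.5·0.4688 / (0.5·0.4688 + 0.9·0.5312) ≈ 0.3289
After 'present': P(author P) = 0.5·0.3289 / (0.5·0.3289 + 0.1·0.6711) ≈ 0.7102
After 'absent': P(author P) = 0.5·0.7102 / (0.5·0.7102 + 0.9·0.2898) ≈ 0.5766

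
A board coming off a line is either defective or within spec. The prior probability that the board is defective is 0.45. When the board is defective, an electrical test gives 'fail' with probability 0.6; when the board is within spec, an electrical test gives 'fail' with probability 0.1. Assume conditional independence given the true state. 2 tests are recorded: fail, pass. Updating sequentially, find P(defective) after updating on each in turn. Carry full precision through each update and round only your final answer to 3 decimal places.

After 'fail': P(defective) = 0.6·0.4500 / (0.6·0.4500 + 0.1·0.5500) ≈ 0.8308
After 'pass': P(defective) = 0.4·0.8308 / (0.4·0.8308 + 0.9·0.1692) ≈ 0.6857

0.686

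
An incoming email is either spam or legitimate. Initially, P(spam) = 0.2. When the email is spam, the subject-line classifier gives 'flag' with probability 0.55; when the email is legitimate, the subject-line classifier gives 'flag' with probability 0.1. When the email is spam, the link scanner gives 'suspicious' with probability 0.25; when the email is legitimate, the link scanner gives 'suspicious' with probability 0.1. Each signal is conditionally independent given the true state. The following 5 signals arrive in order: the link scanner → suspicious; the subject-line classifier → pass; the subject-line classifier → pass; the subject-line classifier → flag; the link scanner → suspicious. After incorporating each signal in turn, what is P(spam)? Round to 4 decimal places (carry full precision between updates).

0.6824

After the link scanner='suspicious': P(spam) = 0.25·0.2000 / (0.25·0.2000 + 0.1·0.8000) ≈ 0.3846
After the subject-line classifier='pass': P(spam) = 0.45·0.3846 / (0.45·0.3846 + 0.9·0.6154) ≈ 0.2381
After the subject-line classifier='pass': P(spam) = 0.45·0.2381 / (0.45·0.2381 + 0.9·0.7619) ≈ 0.1351
After the subject-line classifier='flag': P(spam) = 0.55·0.1351 / (0.55·0.1351 + 0.1·0.8649) ≈ 0.4622
After the link scanner='suspicious': P(spam) = 0.25·0.4622 / (0.25·0.4622 + 0.1·0.5378) ≈ 0.6824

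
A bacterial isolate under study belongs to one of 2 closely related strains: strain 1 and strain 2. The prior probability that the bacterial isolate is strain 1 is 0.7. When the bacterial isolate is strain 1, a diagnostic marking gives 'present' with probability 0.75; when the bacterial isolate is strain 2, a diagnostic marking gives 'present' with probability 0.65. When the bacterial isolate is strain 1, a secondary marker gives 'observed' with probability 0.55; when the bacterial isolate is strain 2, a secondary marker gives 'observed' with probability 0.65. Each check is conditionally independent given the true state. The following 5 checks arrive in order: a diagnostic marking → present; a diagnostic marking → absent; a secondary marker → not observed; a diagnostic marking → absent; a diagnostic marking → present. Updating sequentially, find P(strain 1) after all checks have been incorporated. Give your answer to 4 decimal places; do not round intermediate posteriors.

After a diagnostic marking='present': P(strain 1) = 0.75·0.7000 / (0.75·0.7000 + 0.65·0.3000) ≈ 0.7292
After a diagnostic marking='absent': P(strain 1) = 0.25·0.7292 / (0.25·0.7292 + 0.35·0.2708) ≈ 0.6579
After a secondary marker='not observed': P(strain 1) = 0.45·0.6579 / (0.45·0.6579 + 0.35·0.3421) ≈ 0.7120
After a diagnostic marking='absent': P(strain 1) = 0.25·0.7120 / (0.25·0.7120 + 0.35·0.2880) ≈ 0.6385
After a diagnostic marking='present': P(strain 1) = 0.75·0.6385 / (0.75·0.6385 + 0.65·0.3615) ≈ 0.6708

0.6708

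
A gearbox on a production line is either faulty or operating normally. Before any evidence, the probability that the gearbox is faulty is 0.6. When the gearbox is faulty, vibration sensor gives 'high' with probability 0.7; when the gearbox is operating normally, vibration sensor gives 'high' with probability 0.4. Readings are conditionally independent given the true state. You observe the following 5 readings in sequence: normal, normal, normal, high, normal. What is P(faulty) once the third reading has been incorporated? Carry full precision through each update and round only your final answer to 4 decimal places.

After 'normal': P(faulty) = 0.3·0.6000 / (0.3·0.6000 + 0.6·0.4000) ≈ 0.4286
After 'normal': P(faulty) = 0.3·0.4286 / (0.3·0.4286 + 0.6·0.5714) ≈ 0.2727
After 'normal': P(faulty) = 0.3·0.2727 / (0.3·0.2727 + 0.6·0.7273) ≈ 0.1579

0.1579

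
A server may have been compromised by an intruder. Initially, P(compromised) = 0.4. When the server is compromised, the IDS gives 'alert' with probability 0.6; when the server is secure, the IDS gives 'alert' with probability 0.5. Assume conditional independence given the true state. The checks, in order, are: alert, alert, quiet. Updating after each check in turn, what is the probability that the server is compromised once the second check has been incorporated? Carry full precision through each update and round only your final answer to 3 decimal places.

After 'alert': P(compromised) = 0.6·0.4000 / (0.6·0.4000 + 0.5·0.6000) ≈ 0.4444
After 'alert': P(compromised) = 0.6·0.4444 / (0.6·0.4444 + 0.5·0.5556) ≈ 0.4898

0.490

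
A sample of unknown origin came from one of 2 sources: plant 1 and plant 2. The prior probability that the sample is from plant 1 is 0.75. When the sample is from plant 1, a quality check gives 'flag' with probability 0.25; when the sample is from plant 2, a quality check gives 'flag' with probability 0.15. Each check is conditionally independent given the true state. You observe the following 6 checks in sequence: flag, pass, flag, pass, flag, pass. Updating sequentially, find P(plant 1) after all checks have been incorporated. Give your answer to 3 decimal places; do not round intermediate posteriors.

0.905

After 'flag': P(plant 1) = 0.25·0.7500 / (0.25·0.7500 + 0.15·0.2500) ≈ 0.8333
After 'pass': P(plant 1) = 0.75·0.8333 / (0.75·0.8333 + 0.85·0.1667) ≈ 0.8152
After 'flag': P(plant 1) = 0.25·0.8152 / (0.25·0.8152 + 0.15·0.1848) ≈ 0.8803
After 'pass': P(plant 1) = 0.75·0.8803 / (0.75·0.8803 + 0.85·0.1197) ≈ 0.8665
After 'flag': P(plant 1) = 0.25·0.8665 / (0.25·0.8665 + 0.15·0.1335) ≈ 0.9153
After 'pass': P(plant 1) = 0.75·0.9153 / (0.75·0.9153 + 0.85·0.0847) ≈ 0.9051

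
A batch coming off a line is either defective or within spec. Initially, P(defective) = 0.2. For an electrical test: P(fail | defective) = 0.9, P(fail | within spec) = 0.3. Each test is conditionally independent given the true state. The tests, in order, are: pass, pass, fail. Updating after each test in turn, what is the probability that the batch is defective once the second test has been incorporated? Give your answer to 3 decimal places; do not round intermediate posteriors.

After 'pass': P(defective) = 0.1·0.2000 / (0.1·0.2000 + 0.7·0.8000) ≈ 0.0345
After 'pass': P(defective) = 0.1·0.0345 / (0.1·0.0345 + 0.7·0.9655) ≈ 0.0051

0.005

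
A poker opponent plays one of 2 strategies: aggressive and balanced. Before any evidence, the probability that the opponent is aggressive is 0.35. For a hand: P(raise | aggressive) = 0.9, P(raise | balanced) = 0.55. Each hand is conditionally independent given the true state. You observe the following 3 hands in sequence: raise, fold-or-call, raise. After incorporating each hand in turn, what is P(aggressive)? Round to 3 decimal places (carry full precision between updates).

0.243

Each posterior becomes the prior for the next update.
After 'raise': P(aggressive) = 0.9·0.3500 / (0.9·0.3500 + 0.55·0.6500) ≈ 0.4684
After 'fold-or-call': P(aggressive) = 0.1·0.4684 / (0.1·0.4684 + 0.45·0.5316) ≈ 0.1637
After 'raise': P(aggressive) = 0.9·0.1637 / (0.9·0.1637 + 0.55·0.8363) ≈ 0.2427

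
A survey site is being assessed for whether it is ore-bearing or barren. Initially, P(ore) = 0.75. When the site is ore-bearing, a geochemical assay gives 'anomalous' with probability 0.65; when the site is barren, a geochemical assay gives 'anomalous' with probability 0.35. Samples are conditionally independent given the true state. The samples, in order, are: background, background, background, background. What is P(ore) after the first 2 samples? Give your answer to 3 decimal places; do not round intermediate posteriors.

Each posterior becomes the prior for the next update.
After 'background': P(ore) = 0.35·0.7500 / (0.35·0.7500 + 0.65·0.2500) ≈ 0.6176
After 'background': P(ore) = 0.35·0.6176 / (0.35·0.6176 + 0.65·0.3824) ≈ 0.4652

0.465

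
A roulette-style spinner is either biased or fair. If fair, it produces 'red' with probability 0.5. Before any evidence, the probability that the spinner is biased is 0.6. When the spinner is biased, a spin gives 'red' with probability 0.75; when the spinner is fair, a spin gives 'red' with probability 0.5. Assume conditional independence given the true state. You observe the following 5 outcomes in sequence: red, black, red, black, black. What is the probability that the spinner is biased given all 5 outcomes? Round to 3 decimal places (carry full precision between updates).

Each posterior becomes the prior for the next update.
After 'red': P(biased) = 0.75·0.6000 / (0.75·0.6000 + 0.5·0.4000) ≈ 0.6923
After 'black': P(biased) = 0.25·0.6923 / (0.25·0.6923 + 0.5·0.3077) ≈ 0.5294
After 'red': P(biased) = 0.75·0.5294 / (0.75·0.5294 + 0.5·0.4706) ≈ 0.6279
After 'black': P(biased) = 0.25·0.6279 / (0.25·0.6279 + 0.5·0.3721) ≈ 0.4576
After 'black': P(biased) = 0.25·0.4576 / (0.25·0.4576 + 0.5·0.5424) ≈ 0.2967

0.297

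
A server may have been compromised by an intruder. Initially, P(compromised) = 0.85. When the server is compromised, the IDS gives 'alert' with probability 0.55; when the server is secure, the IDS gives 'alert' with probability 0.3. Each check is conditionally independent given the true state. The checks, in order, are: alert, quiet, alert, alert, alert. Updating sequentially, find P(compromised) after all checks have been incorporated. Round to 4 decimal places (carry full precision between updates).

After 'alert': P(compromised) = 0.55·0.8500 / (0.55·0.8500 + 0.3·0.1500) ≈ 0.9122
After 'quiet': P(compromised) = 0.45·0.9122 / (0.45·0.9122 + 0.7·0.0878) ≈ 0.8698
After 'alert': P(compromised) = 0.55·0.8698 / (0.55·0.8698 + 0.3·0.1302) ≈ 0.9245
After 'alert': P(compromised) = 0.55·0.9245 / (0.55·0.9245 + 0.3·0.0755) ≈ 0.9574
After 'alert': P(compromised) = 0.55·0.9574 / (0.55·0.9574 + 0.3·0.0426) ≈ 0.9763

0.9763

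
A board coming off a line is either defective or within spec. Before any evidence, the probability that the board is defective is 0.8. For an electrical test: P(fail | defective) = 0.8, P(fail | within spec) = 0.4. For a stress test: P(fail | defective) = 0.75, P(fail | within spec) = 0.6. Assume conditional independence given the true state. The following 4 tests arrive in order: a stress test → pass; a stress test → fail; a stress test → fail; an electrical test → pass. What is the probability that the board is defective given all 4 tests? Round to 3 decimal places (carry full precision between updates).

0.566

After a stress test='pass': P(defective) = 0.25·0.8000 / (0.25·0.8000 + 0.4·0.2000) ≈ 0.7143
After a stress test='fail': P(defective) = 0.75·0.7143 / (0.75·0.7143 + 0.6·0.2857) ≈ 0.7576
After a stress test='fail': P(defective) = 0.75·0.7576 / (0.75·0.7576 + 0.6·0.2424) ≈ 0.7962
After an electrical test='pass': P(defective) = 0.2·0.7962 / (0.2·0.7962 + 0.6·0.2038) ≈ 0.5656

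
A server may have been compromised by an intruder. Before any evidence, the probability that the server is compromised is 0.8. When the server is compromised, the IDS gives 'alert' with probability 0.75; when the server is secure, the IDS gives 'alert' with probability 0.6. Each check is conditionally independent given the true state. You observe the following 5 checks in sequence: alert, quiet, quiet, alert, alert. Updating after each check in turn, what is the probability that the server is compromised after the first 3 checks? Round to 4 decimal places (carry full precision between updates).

Apply Bayes' rule sequentially, carrying P(compromised) forward.
After 'alert': P(compromised) = 0.75·0.8000 / (0.75·0.8000 + 0.6·0.2000) ≈ 0.8333
After 'quiet': P(compromised) = 0.25·0.8333 / (0.25·0.8333 + 0.4·0.1667) ≈ 0.7576
After 'quiet': P(compromised) = 0.25·0.7576 / (0.25·0.7576 + 0.4·0.2424) ≈ 0.6614

0.6614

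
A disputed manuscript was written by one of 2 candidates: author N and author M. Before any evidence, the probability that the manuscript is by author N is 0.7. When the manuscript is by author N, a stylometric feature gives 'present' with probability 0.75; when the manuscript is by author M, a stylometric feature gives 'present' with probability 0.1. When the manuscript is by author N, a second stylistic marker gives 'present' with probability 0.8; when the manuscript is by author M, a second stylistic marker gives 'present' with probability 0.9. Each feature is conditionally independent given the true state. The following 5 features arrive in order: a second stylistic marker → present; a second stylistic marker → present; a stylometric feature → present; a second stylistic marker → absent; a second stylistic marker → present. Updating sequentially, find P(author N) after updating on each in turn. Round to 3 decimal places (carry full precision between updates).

0.961

After a second stylistic marker='present': P(author N) = 0.8·0.7000 / (0.8·0.7000 + 0.9·0.3000) ≈ 0.6747
After a second stylistic marker='present': P(author N) = 0.8·0.6747 / (0.8·0.6747 + 0.9·0.3253) ≈ 0.6483
After a stylometric feature='present': P(author N) = 0.75·0.6483 / (0.75·0.6483 + 0.1·0.3517) ≈ 0.9326
After a second stylistic marker='absent': P(author N) = 0.2·0.9326 / (0.2·0.9326 + 0.1·0.0674) ≈ 0.9651
After a second stylistic marker='present': P(author N) = 0.8·0.9651 / (0.8·0.9651 + 0.9·0.0349) ≈ 0.9609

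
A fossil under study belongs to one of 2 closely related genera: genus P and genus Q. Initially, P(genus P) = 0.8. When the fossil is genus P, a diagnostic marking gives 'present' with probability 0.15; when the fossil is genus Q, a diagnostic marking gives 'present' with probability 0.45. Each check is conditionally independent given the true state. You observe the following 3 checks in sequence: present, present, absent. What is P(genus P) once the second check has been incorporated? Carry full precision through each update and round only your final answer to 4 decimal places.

0.3077

Apply Bayes' rule sequentially, carrying P(genus P) forward.
After 'present': P(genus P) = 0.15·0.8000 / (0.15·0.8000 + 0.45·0.2000) ≈ 0.5714
After 'present': P(genus P) = 0.15·0.5714 / (0.15·0.5714 + 0.45·0.4286) ≈ 0.3077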